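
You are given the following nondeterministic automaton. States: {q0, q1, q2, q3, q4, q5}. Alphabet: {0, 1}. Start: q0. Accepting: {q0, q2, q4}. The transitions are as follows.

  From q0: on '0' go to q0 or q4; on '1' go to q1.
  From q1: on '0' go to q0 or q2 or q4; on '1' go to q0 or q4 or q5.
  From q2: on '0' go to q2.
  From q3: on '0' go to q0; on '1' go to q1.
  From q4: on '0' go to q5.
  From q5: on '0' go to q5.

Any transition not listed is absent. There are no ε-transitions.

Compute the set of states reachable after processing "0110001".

{q1}

Start in {q0}.
Read '0': q0→{q0, q4}; now {q0, q4}.
Read '1': q0→{q1}, q4→∅; now {q1}.
Read '1': q1→{q0, q4, q5}; now {q0, q4, q5}.
Read '0': q0→{q0, q4}, q4→{q5}, q5→{q5}; now {q0, q4, q5}.
Read '0': q0→{q0, q4}, q4→{q5}, q5→{q5}; now {q0, q4, q5}.
Read '0': q0→{q0, q4}, q4→{q5}, q5→{q5}; now {q0, q4, q5}.
Read '1': q0→{q1}, q4→∅, q5→∅; now {q1}.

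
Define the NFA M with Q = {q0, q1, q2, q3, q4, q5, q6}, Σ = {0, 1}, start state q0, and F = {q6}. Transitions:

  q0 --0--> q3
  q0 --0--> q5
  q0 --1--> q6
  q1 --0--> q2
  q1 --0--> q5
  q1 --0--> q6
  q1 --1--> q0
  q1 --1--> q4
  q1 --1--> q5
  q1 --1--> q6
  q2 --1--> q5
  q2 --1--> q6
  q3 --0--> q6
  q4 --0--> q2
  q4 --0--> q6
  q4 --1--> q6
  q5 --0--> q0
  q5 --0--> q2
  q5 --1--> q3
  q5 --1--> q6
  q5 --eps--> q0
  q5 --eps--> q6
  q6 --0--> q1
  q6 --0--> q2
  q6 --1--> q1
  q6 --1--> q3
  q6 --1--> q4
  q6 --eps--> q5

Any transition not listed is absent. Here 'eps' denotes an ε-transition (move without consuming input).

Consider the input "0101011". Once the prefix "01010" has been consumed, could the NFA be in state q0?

Yes

Start in {q0}.
Read '0': q0→{q3, q5}; union {q3, q5}; ε-closure = {q0, q3, q5, q6}.
Read '1': q0→{q6}, q3→∅, q5→{q3, q6}, q6→{q1, q3, q4}; union {q1, q3, q4, q6}; ε-closure = {q0, q1, q3, q4, q5, q6}.
Read '0': q0→{q3, q5}, q1→{q2, q5, q6}, q3→{q6}, q4→{q2, q6}, q5→{q0, q2}, q6→{q1, q2}; now {q0, q1, q2, q3, q5, q6}.
Read '1': q0→{q6}, q1→{q0, q4, q5, q6}, q2→{q5, q6}, q3→∅, q5→{q3, q6}, q6→{q1, q3, q4}; now {q0, q1, q3, q4, q5, q6}.
Read '0': q0→{q3, q5}, q1→{q2, q5, q6}, q3→{q6}, q4→{q2, q6}, q5→{q0, q2}, q6→{q1, q2}; now {q0, q1, q2, q3, q5, q6}.
State q0 is in {q0, q1, q2, q3, q5, q6}.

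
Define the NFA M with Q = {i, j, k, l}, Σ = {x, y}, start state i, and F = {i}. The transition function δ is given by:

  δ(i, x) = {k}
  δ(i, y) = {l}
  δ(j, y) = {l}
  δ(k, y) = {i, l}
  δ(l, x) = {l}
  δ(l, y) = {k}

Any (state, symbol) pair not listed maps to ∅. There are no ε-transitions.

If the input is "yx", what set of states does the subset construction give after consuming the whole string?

{l}

Start in {i}.
Read 'y': {i} → {l}.
Read 'x': {l} → {l}.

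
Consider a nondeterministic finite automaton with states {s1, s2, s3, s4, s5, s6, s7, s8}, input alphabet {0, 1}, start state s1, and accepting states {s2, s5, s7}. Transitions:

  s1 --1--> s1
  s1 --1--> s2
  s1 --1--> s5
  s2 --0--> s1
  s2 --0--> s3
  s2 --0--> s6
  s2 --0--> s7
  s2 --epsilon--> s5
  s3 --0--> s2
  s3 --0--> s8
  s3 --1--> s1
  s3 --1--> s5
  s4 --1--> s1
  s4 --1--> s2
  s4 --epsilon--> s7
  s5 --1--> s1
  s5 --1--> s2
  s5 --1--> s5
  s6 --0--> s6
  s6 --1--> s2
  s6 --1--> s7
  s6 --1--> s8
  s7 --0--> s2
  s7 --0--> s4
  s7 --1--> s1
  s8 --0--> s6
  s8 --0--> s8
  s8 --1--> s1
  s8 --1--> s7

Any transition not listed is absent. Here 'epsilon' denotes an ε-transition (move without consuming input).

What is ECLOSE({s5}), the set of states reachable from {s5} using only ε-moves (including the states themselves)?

{s5}

Begin with {s5}.
No ε-moves leave this set, so the closure equals the set itself.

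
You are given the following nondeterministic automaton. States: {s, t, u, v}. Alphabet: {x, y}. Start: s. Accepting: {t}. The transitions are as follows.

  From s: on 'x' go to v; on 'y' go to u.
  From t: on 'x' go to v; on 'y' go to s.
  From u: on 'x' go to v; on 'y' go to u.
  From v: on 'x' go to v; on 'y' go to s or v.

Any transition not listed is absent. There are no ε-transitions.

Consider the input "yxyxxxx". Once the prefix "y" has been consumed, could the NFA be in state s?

No

Start in {s}.
Read 'y': s→{u}; now {u}.
State s is not in {u}.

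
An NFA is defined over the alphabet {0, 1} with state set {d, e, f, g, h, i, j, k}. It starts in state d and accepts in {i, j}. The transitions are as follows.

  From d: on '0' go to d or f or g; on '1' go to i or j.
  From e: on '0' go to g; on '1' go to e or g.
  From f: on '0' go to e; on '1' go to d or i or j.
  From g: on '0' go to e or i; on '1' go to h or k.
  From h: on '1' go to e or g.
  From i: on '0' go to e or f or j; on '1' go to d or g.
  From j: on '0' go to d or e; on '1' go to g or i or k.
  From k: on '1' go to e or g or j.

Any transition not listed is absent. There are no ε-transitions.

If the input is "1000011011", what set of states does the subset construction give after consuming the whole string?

{d, e, g, h, i, j, k}

Start in {d}.
Read '1': {d} → {i, j}.
Read '0': {i, j} → {d, e, f, j}.
Read '0': {d, e, f, j} → {d, e, f, g}.
Read '0': {d, e, f, g} → {d, e, f, g, i}.
Read '0': {d, e, f, g, i} → {d, e, f, g, i, j}.
Read '1': {d, e, f, g, i, j} → {d, e, g, h, i, j, k}.
Read '1': {d, e, g, h, i, j, k} → {d, e, g, h, i, j, k}.
Read '0': {d, e, g, h, i, j, k} → {d, e, f, g, i, j}.
Read '1': {d, e, f, g, i, j} → {d, e, g, h, i, j, k}.
Read '1': {d, e, g, h, i, j, k} → {d, e, g, h, i, j, k}.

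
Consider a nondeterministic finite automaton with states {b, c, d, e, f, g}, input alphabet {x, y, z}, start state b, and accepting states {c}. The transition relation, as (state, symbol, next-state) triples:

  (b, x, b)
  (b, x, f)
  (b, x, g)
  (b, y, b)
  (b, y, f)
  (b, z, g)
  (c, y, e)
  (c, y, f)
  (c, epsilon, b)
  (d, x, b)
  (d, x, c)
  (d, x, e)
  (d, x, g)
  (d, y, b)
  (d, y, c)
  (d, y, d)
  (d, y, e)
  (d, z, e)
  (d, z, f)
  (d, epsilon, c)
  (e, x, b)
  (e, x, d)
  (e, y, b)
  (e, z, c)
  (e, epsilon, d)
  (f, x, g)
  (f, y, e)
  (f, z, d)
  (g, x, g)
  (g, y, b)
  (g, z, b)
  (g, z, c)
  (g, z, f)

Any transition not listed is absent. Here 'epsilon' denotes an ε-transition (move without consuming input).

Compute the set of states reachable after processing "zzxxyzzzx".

Start in {b}.
Read 'z': {b} → {g}.
Read 'z': {g} → {b, c, f}.
Read 'x': {b, c, f} → {b, f, g}.
Read 'x': {b, f, g} → {b, f, g}.
Read 'y': {b, f, g} → {b, c, d, e, f}.
Read 'z': {b, c, d, e, f} → {b, c, d, e, f, g}.
Read 'z': {b, c, d, e, f, g} → {b, c, d, e, f, g}.
Read 'z': {b, c, d, e, f, g} → {b, c, d, e, f, g}.
Read 'x': {b, c, d, e, f, g} → {b, c, d, e, f, g}.

{b, c, d, e, f, g}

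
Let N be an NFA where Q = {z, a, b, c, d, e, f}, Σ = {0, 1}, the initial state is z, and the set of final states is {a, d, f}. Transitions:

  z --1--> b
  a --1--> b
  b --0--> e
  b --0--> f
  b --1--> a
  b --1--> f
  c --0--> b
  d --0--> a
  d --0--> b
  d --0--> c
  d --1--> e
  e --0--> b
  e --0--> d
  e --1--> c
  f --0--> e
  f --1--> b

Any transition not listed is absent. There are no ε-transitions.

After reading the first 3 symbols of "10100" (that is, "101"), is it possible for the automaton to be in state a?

Start in {z}.
Read '1': {z} → {b}.
Read '0': {b} → {e, f}.
Read '1': {e, f} → {b, c}.
State a is not in {b, c}.

No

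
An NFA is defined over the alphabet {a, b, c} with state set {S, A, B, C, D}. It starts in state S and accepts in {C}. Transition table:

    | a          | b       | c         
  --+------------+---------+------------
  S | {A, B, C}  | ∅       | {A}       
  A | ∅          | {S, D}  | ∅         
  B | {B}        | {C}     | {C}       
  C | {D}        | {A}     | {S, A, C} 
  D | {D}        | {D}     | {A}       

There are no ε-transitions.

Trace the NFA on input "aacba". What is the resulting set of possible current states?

Start in {S}.
Read 'a': S→{A, B, C}; now {A, B, C}.
Read 'a': A→∅, B→{B}, C→{D}; now {B, D}.
Read 'c': B→{C}, D→{A}; now {A, C}.
Read 'b': A→{S, D}, C→{A}; now {S, A, D}.
Read 'a': S→{A, B, C}, A→∅, D→{D}; now {A, B, C, D}.

{A, B, C, D}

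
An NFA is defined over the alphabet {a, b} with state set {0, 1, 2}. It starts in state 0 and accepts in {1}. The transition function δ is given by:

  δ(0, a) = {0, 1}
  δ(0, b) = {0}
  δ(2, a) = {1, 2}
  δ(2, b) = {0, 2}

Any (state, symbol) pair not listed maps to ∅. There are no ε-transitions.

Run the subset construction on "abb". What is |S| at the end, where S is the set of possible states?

Start in {0}.
Read 'a': {0} → {0, 1}.
Read 'b': {0, 1} → {0}.
Read 'b': {0} → {0}.
That set has 1 state.

1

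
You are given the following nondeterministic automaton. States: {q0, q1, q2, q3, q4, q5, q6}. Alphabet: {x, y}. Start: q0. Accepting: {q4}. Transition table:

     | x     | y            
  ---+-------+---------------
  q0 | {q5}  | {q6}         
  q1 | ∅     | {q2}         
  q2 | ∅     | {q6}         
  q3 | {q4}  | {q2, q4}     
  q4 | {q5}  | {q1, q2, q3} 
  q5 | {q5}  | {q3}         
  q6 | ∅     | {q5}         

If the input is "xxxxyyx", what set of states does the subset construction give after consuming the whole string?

Start in {q0}.
Read 'x': {q0} → {q5}.
Read 'x': {q5} → {q5}.
Read 'x': {q5} → {q5}.
Read 'x': {q5} → {q5}.
Read 'y': {q5} → {q3}.
Read 'y': {q3} → {q2, q4}.
Read 'x': {q2, q4} → {q5}.

{q5}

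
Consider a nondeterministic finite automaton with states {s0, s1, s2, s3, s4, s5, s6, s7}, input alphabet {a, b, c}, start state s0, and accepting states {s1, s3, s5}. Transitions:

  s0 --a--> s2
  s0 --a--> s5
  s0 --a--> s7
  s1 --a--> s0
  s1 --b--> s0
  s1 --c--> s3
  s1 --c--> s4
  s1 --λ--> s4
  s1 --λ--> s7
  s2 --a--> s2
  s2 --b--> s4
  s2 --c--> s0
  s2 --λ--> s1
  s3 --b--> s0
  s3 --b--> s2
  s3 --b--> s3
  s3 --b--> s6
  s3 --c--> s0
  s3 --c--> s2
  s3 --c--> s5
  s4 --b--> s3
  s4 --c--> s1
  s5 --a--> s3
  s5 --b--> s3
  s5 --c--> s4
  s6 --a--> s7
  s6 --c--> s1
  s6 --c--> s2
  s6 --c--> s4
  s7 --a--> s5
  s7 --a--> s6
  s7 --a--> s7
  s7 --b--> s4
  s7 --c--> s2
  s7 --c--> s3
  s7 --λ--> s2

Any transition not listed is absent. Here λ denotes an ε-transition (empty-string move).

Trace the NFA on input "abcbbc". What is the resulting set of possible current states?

Start in {s0}.
Read 'a': {s0} → {s1, s2, s4, s5, s7}.
Read 'b': {s1, s2, s4, s5, s7} → {s0, s3, s4}.
Read 'c': {s0, s3, s4} → {s0, s1, s2, s4, s5, s7}.
Read 'b': {s0, s1, s2, s4, s5, s7} → {s0, s3, s4}.
Read 'b': {s0, s3, s4} → {s0, s1, s2, s3, s4, s6, s7}.
Read 'c': {s0, s1, s2, s3, s4, s6, s7} → {s0, s1, s2, s3, s4, s5, s7}.

{s0, s1, s2, s3, s4, s5, s7}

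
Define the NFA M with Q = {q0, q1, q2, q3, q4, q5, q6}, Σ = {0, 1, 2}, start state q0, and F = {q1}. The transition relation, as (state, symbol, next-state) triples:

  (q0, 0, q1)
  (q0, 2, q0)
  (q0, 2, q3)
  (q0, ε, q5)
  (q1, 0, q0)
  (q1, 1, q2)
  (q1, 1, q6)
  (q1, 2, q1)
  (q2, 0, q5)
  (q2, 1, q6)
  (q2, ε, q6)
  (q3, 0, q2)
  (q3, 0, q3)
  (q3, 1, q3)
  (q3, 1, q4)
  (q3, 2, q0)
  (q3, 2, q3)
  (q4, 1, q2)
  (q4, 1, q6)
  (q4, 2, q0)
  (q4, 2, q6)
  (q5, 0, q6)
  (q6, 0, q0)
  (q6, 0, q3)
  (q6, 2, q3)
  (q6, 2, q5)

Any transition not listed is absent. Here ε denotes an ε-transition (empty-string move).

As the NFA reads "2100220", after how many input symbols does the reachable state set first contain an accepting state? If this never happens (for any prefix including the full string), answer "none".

7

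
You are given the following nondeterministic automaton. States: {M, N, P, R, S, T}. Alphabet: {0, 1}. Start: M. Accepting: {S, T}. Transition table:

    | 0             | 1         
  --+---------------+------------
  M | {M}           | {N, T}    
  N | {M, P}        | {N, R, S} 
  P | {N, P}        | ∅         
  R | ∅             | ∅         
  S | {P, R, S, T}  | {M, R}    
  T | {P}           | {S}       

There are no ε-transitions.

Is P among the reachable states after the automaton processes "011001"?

No

Start in {M}.
Read '0': M→{M}; now {M}.
Read '1': M→{N, T}; now {N, T}.
Read '1': N→{N, R, S}, T→{S}; now {N, R, S}.
Read '0': N→{M, P}, R→∅, S→{P, R, S, T}; now {M, P, R, S, T}.
Read '0': M→{M}, P→{N, P}, R→∅, S→{P, R, S, T}, T→{P}; now {M, N, P, R, S, T}.
Read '1': M→{N, T}, N→{N, R, S}, P→∅, R→∅, S→{M, R}, T→{S}; now {M, N, R, S, T}.
State P is not in {M, N, R, S, T}.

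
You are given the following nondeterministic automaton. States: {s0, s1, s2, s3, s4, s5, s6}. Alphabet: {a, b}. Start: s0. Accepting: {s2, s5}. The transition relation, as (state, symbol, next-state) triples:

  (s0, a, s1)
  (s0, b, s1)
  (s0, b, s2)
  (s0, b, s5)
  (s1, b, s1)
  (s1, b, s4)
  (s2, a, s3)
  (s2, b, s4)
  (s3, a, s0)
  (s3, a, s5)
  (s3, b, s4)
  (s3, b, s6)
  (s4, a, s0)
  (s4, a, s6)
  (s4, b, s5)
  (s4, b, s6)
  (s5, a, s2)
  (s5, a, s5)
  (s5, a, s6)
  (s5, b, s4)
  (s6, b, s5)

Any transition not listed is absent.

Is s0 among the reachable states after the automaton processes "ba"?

No

Start in {s0}.
Read 'b': {s0} → {s1, s2, s5}.
Read 'a': {s1, s2, s5} → {s2, s3, s5, s6}.
State s0 is not in {s2, s3, s5, s6}.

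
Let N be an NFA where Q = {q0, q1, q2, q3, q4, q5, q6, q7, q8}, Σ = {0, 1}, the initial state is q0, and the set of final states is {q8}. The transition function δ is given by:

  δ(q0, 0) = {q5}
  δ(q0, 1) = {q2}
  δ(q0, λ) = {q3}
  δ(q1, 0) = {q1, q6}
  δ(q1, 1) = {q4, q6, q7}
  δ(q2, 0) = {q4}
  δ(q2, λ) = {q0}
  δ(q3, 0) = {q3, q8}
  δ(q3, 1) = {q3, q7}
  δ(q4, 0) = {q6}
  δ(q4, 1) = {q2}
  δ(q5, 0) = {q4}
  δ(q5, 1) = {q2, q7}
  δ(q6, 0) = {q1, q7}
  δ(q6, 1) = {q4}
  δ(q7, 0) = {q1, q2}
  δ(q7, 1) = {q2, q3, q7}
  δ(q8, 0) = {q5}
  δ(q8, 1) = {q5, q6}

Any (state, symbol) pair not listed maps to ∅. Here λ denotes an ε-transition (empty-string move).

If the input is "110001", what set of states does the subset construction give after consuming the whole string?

{q0, q2, q3, q4, q5, q6, q7}

Start: ε-closure({q0}) = {q0, q3}.
Read '1': q0→{q2}, q3→{q3, q7}; union {q2, q3, q7}; ε-closure = {q0, q2, q3, q7}.
Read '1': q0→{q2}, q2→∅, q3→{q3, q7}, q7→{q2, q3, q7}; union {q2, q3, q7}; ε-closure = {q0, q2, q3, q7}.
Read '0': q0→{q5}, q2→{q4}, q3→{q3, q8}, q7→{q1, q2}; union {q1, q2, q3, q4, q5, q8}; ε-closure = {q0, q1, q2, q3, q4, q5, q8}.
Read '0': q0→{q5}, q1→{q1, q6}, q2→{q4}, q3→{q3, q8}, q4→{q6}, q5→{q4}, q8→{q5}; now {q1, q3, q4, q5, q6, q8}.
Read '0': q1→{q1, q6}, q3→{q3, q8}, q4→{q6}, q5→{q4}, q6→{q1, q7}, q8→{q5}; now {q1, q3, q4, q5, q6, q7, q8}.
Read '1': q1→{q4, q6, q7}, q3→{q3, q7}, q4→{q2}, q5→{q2, q7}, q6→{q4}, q7→{q2, q3, q7}, q8→{q5, q6}; union {q2, q3, q4, q5, q6, q7}; ε-closure = {q0, q2, q3, q4, q5, q6, q7}.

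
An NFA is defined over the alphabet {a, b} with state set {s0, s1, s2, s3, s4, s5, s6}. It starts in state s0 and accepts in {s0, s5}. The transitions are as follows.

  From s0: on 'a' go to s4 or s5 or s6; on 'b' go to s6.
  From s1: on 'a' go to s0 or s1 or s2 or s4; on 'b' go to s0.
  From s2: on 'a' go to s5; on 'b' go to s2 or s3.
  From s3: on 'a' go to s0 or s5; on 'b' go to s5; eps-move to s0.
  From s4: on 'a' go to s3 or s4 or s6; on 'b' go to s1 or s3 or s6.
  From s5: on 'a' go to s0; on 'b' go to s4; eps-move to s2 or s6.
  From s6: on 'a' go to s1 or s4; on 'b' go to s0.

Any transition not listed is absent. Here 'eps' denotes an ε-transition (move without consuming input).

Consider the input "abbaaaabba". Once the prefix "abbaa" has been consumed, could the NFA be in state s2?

Yes

Start in {s0}.
Read 'a': {s0} → {s2, s4, s5, s6}.
Read 'b': {s2, s4, s5, s6} → {s0, s1, s2, s3, s4, s6}.
Read 'b': {s0, s1, s2, s3, s4, s6} → {s0, s1, s2, s3, s5, s6}.
Read 'a': {s0, s1, s2, s3, s5, s6} → {s0, s1, s2, s4, s5, s6}.
Read 'a': {s0, s1, s2, s4, s5, s6} → {s0, s1, s2, s3, s4, s5, s6}.
State s2 is in {s0, s1, s2, s3, s4, s5, s6}.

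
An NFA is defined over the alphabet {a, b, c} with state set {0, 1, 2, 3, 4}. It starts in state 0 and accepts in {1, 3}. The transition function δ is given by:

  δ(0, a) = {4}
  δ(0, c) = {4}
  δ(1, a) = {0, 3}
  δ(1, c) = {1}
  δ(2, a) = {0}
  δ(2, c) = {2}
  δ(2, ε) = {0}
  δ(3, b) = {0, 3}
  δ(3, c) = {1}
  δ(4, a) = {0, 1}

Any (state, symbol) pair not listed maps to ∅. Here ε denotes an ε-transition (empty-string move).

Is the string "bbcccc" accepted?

Start in {0}.
Read 'b': {0} → ∅.
The set is empty and remains empty for the remaining 5 symbols.
The final set ∅ contains no accepting state.

No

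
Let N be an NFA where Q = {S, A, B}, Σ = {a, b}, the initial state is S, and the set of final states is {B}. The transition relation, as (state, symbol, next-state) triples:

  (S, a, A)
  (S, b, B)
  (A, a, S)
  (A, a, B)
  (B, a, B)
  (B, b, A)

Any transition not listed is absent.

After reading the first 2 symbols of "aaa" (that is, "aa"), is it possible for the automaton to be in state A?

Start in {S}.
Read 'a': {S} → {A}.
Read 'a': {A} → {S, B}.
State A is not in {S, B}.

No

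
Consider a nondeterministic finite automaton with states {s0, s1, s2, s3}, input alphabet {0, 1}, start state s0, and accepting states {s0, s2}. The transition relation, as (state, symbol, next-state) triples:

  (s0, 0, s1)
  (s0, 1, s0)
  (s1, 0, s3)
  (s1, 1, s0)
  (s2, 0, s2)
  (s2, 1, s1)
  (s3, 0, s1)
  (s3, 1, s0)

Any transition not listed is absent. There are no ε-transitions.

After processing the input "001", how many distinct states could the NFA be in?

Start in {s0}.
Read '0': s0→{s1}; now {s1}.
Read '0': s1→{s3}; now {s3}.
Read '1': s3→{s0}; now {s0}.
That set has 1 state.

1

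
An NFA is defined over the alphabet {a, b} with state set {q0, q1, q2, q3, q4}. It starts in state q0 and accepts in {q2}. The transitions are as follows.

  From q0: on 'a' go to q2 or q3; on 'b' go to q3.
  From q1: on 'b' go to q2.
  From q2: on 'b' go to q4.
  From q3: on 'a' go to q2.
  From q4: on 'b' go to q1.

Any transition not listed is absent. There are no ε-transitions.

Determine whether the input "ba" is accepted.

Yes

Start in {q0}.
Read 'b': q0→{q3}; now {q3}.
Read 'a': q3→{q2}; now {q2}.
The final set {q2} contains the accepting state q2.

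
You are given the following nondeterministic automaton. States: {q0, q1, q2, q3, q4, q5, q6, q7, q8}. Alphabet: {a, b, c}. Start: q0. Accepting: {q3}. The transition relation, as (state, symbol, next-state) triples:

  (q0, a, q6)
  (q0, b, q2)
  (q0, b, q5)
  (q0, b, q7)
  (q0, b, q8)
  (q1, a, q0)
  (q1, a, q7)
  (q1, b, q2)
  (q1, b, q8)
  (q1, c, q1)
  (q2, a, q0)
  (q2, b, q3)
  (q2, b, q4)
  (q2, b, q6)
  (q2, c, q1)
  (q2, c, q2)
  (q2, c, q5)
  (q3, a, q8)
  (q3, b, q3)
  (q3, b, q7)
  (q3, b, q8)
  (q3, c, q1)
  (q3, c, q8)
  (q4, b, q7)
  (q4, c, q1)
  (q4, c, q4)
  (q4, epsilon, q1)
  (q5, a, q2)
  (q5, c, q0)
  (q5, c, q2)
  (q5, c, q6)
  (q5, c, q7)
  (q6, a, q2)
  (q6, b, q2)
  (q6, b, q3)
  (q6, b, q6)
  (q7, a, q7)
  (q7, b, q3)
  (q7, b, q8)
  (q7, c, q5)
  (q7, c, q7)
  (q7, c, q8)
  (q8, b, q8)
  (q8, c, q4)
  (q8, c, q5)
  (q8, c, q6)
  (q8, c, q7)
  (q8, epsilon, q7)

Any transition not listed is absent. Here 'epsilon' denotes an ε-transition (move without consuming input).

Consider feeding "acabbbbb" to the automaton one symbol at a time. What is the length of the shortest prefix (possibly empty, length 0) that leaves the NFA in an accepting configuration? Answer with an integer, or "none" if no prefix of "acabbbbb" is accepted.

none

Start in {q0}.
Read 'a': {q0} → {q6}.
Read 'c': {q6} → ∅.
The set is empty and remains empty for the remaining 6 symbols.
No reachable set along the way intersects F.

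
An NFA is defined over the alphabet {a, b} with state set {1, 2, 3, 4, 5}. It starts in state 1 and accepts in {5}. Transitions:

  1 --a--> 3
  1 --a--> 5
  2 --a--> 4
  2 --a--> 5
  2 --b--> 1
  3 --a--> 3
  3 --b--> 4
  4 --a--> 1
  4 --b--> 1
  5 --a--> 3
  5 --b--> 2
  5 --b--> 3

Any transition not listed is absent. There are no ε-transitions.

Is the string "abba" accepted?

Yes

Start in {1}.
Read 'a': 1→{3, 5}; now {3, 5}.
Read 'b': 3→{4}, 5→{2, 3}; now {2, 3, 4}.
Read 'b': 2→{1}, 3→{4}, 4→{1}; now {1, 4}.
Read 'a': 1→{3, 5}, 4→{1}; now {1, 3, 5}.
The final set {1, 3, 5} contains the accepting state 5.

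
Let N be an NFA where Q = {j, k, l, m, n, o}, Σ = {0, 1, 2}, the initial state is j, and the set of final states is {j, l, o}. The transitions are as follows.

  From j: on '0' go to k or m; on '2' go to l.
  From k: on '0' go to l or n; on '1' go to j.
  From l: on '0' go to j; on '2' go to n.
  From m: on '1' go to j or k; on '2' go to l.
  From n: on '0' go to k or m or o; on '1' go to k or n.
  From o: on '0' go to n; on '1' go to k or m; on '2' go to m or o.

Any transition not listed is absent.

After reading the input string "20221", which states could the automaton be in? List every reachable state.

{k, n}

Start in {j}.
Read '2': {j} → {l}.
Read '0': {l} → {j}.
Read '2': {j} → {l}.
Read '2': {l} → {n}.
Read '1': {n} → {k, n}.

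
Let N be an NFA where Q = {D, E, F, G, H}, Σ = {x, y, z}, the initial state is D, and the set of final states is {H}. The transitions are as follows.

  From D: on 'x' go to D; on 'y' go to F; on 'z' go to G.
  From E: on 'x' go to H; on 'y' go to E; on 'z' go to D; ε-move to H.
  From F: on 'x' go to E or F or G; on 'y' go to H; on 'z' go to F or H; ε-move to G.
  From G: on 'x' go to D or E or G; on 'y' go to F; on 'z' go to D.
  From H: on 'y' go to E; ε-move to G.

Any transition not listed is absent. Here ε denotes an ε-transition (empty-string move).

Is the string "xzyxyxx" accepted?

Yes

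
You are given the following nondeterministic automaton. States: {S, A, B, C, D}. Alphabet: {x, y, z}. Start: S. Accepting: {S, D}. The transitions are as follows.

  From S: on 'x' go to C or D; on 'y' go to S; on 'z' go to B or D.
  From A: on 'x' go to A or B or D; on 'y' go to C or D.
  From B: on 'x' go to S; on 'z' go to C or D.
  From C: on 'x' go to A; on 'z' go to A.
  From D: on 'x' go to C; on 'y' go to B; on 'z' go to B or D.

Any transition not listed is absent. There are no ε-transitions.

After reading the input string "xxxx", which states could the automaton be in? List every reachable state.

{S, A, B, C, D}

Start in {S}.
Read 'x': {S} → {C, D}.
Read 'x': {C, D} → {A, C}.
Read 'x': {A, C} → {A, B, D}.
Read 'x': {A, B, D} → {S, A, B, C, D}.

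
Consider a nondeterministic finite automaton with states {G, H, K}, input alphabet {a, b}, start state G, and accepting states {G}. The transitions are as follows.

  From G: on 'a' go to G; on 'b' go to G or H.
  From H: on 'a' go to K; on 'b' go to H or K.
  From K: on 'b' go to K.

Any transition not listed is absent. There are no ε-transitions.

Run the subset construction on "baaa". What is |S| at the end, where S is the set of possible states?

Start in {G}.
Read 'b': G→{G, H}; now {G, H}.
Read 'a': G→{G}, H→{K}; now {G, K}.
Read 'a': G→{G}, K→∅; now {G}.
Read 'a': G→{G}; now {G}.
That set has 1 state.

1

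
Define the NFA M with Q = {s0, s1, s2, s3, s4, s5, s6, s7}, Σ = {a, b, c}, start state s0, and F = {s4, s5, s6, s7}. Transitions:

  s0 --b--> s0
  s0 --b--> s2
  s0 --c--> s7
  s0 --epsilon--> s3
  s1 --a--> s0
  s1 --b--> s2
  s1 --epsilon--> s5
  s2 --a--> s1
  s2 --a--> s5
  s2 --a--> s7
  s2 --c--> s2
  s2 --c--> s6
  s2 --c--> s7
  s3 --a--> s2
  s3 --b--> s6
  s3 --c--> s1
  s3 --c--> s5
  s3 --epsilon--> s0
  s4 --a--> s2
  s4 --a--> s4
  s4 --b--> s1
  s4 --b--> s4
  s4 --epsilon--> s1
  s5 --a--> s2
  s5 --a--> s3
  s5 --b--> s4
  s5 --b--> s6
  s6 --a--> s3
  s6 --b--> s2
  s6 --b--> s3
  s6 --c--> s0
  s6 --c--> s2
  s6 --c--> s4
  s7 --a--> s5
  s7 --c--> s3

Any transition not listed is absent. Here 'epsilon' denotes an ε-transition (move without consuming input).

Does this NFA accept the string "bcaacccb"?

Yes

Start: ε-closure({s0}) = {s0, s3}.
Read 'b': {s0, s3} → {s0, s2, s3, s6}.
Read 'c': {s0, s2, s3, s6} → {s0, s1, s2, s3, s4, s5, s6, s7}.
Read 'a': {s0, s1, s2, s3, s4, s5, s6, s7} → {s0, s1, s2, s3, s4, s5, s7}.
Read 'a': {s0, s1, s2, s3, s4, s5, s7} → {s0, s1, s2, s3, s4, s5, s7}.
Read 'c': {s0, s1, s2, s3, s4, s5, s7} → {s0, s1, s2, s3, s5, s6, s7}.
Read 'c': {s0, s1, s2, s3, s5, s6, s7} → {s0, s1, s2, s3, s4, s5, s6, s7}.
Read 'c': {s0, s1, s2, s3, s4, s5, s6, s7} → {s0, s1, s2, s3, s4, s5, s6, s7}.
Read 'b': {s0, s1, s2, s3, s4, s5, s6, s7} → {s0, s1, s2, s3, s4, s5, s6}.
The final set {s0, s1, s2, s3, s4, s5, s6} contains the accepting states s4, s5, s6.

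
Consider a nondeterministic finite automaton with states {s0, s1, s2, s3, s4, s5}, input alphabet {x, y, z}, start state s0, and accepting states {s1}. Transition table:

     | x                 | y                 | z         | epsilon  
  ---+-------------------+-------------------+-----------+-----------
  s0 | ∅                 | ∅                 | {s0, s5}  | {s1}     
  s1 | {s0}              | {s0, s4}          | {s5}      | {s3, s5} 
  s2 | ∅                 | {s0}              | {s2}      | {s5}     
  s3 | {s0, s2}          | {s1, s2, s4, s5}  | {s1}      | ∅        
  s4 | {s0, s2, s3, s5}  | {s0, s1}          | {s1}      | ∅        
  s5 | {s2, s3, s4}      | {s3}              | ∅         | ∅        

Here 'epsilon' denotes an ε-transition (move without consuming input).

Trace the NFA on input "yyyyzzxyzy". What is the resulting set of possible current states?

{s0, s1, s2, s3, s4, s5}

Start: ε-closure({s0}) = {s0, s1, s3, s5}.
Read 'y': s0→∅, s1→{s0, s4}, s3→{s1, s2, s4, s5}, s5→{s3}; now {s0, s1, s2, s3, s4, s5}.
Read 'y': s0→∅, s1→{s0, s4}, s2→{s0}, s3→{s1, s2, s4, s5}, s4→{s0, s1}, s5→{s3}; now {s0, s1, s2, s3, s4, s5}.
Read 'y': s0→∅, s1→{s0, s4}, s2→{s0}, s3→{s1, s2, s4, s5}, s4→{s0, s1}, s5→{s3}; now {s0, s1, s2, s3, s4, s5}.
Read 'y': s0→∅, s1→{s0, s4}, s2→{s0}, s3→{s1, s2, s4, s5}, s4→{s0, s1}, s5→{s3}; now {s0, s1, s2, s3, s4, s5}.
Read 'z': s0→{s0, s5}, s1→{s5}, s2→{s2}, s3→{s1}, s4→{s1}, s5→∅; union {s0, s1, s2, s5}; ε-closure = {s0, s1, s2, s3, s5}.
Read 'z': s0→{s0, s5}, s1→{s5}, s2→{s2}, s3→{s1}, s5→∅; union {s0, s1, s2, s5}; ε-closure = {s0, s1, s2, s3, s5}.
Read 'x': s0→∅, s1→{s0}, s2→∅, s3→{s0, s2}, s5→{s2, s3, s4}; union {s0, s2, s3, s4}; ε-closure = {s0, s1, s2, s3, s4, s5}.
Read 'y': s0→∅, s1→{s0, s4}, s2→{s0}, s3→{s1, s2, s4, s5}, s4→{s0, s1}, s5→{s3}; now {s0, s1, s2, s3, s4, s5}.
Read 'z': s0→{s0, s5}, s1→{s5}, s2→{s2}, s3→{s1}, s4→{s1}, s5→∅; union {s0, s1, s2, s5}; ε-closure = {s0, s1, s2, s3, s5}.
Read 'y': s0→∅, s1→{s0, s4}, s2→{s0}, s3→{s1, s2, s4, s5}, s5→{s3}; now {s0, s1, s2, s3, s4, s5}.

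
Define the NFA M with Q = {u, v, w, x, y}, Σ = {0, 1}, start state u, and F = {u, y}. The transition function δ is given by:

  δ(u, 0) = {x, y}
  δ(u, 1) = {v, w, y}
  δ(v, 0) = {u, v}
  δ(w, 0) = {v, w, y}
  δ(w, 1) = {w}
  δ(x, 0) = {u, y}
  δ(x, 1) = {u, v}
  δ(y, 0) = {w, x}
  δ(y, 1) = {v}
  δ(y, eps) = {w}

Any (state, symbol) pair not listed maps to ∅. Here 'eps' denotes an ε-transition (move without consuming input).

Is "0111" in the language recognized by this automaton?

Start in {u}.
Read '0': u→{x, y}; union {x, y}; ε-closure = {w, x, y}.
Read '1': w→{w}, x→{u, v}, y→{v}; now {u, v, w}.
Read '1': u→{v, w, y}, v→∅, w→{w}; now {v, w, y}.
Read '1': v→∅, w→{w}, y→{v}; now {v, w}.
The final set {v, w} contains no accepting state.

No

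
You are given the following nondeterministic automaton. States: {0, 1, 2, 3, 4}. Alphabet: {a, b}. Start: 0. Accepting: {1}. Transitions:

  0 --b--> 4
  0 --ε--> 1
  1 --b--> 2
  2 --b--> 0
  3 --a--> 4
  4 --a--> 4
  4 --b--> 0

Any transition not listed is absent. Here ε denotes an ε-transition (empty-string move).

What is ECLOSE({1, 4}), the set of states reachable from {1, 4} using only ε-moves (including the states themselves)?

{1, 4}

Begin with {1, 4}.
No ε-moves leave this set, so the closure equals the set itself.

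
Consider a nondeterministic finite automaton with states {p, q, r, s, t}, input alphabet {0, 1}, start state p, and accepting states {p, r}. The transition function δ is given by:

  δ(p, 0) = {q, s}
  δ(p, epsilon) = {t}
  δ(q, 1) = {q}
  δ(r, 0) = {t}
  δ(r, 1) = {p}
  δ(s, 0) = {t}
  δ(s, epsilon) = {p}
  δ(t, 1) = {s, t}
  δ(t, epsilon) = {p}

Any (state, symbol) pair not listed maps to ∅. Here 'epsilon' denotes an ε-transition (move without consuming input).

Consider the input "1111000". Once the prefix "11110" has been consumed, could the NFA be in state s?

Yes

Start: ε-closure({p}) = {p, t}.
Read '1': {p, t} → {p, s, t}.
Read '1': {p, s, t} → {p, s, t}.
Read '1': {p, s, t} → {p, s, t}.
Read '1': {p, s, t} → {p, s, t}.
Read '0': {p, s, t} → {p, q, s, t}.
State s is in {p, q, s, t}.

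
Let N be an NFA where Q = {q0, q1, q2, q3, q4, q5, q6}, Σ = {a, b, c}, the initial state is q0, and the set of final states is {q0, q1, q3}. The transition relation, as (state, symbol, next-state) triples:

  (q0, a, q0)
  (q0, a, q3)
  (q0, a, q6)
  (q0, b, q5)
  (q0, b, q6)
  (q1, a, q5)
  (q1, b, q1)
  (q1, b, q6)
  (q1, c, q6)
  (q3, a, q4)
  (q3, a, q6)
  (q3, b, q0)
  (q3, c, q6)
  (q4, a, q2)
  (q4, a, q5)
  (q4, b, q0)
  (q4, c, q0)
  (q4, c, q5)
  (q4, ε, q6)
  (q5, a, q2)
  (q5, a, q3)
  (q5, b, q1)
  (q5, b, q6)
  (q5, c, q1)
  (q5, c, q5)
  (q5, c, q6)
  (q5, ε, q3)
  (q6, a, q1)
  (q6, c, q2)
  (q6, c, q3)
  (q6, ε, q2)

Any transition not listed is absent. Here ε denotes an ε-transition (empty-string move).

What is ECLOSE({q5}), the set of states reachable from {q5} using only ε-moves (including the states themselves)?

{q3, q5}

Begin with {q5}.
ε-move q5 → q3; add q3.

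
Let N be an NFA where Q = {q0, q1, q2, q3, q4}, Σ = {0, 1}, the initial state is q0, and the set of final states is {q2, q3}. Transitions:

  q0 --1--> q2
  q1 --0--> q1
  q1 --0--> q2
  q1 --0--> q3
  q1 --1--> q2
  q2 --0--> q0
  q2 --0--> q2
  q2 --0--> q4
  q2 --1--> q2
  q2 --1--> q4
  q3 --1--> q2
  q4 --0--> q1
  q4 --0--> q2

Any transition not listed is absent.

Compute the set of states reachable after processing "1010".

{q0, q1, q2, q4}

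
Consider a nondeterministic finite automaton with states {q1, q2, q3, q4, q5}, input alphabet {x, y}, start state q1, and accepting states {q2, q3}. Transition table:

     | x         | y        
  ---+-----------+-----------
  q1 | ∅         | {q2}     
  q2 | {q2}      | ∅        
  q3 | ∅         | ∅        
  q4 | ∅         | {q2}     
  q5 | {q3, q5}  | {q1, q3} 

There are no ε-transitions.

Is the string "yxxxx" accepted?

Yes

Start in {q1}.
Read 'y': {q1} → {q2}.
Read 'x': {q2} → {q2}.
Read 'x': {q2} → {q2}.
Read 'x': {q2} → {q2}.
Read 'x': {q2} → {q2}.
The final set {q2} contains the accepting state q2.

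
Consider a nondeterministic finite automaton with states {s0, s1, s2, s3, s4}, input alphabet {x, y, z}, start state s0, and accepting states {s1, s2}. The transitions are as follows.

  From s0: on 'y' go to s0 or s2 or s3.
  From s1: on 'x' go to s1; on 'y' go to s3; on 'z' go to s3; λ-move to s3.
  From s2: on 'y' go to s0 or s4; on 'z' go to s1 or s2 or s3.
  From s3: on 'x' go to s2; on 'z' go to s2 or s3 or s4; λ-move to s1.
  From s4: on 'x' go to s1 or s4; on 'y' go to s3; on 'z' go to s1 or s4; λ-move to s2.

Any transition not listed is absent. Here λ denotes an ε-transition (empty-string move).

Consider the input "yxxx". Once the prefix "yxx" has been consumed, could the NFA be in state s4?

Start in {s0}.
Read 'y': {s0} → {s0, s1, s2, s3}.
Read 'x': {s0, s1, s2, s3} → {s1, s2, s3}.
Read 'x': {s1, s2, s3} → {s1, s2, s3}.
State s4 is not in {s1, s2, s3}.

No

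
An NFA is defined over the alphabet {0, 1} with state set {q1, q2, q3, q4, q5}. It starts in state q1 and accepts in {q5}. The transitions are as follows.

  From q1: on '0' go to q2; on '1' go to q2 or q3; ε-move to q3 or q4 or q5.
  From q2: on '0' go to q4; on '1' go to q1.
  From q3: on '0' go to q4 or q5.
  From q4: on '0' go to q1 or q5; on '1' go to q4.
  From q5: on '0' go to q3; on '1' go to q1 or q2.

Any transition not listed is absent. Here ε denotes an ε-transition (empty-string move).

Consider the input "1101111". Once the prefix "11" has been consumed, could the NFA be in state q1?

Start: ε-closure({q1}) = {q1, q3, q4, q5}.
Read '1': {q1, q3, q4, q5} → {q1, q2, q3, q4, q5}.
Read '1': {q1, q2, q3, q4, q5} → {q1, q2, q3, q4, q5}.
State q1 is in {q1, q2, q3, q4, q5}.

Yes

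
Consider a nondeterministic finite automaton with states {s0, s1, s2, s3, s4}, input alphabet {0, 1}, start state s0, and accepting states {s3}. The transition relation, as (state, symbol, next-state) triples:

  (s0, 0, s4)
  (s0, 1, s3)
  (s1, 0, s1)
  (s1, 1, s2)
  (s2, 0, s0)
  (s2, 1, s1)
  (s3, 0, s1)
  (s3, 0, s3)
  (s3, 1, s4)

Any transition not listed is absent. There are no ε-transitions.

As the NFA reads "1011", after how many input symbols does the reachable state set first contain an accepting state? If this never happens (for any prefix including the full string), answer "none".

Start in {s0}.
Read '1': {s0} → {s3}.
None of the earlier sets intersect F, but {s3} does.

1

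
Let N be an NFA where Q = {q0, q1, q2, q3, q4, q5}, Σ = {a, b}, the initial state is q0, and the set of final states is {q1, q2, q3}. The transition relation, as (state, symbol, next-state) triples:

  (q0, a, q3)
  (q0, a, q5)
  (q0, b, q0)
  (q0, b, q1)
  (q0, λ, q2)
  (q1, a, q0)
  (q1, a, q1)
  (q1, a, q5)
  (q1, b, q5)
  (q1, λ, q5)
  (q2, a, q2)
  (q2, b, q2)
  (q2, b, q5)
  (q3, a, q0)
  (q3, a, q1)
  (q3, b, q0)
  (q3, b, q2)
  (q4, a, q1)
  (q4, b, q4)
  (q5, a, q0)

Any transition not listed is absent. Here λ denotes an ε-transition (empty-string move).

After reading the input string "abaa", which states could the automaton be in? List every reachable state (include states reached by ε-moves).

{q0, q1, q2, q3, q5}

Start: ε-closure({q0}) = {q0, q2}.
Read 'a': {q0, q2} → {q2, q3, q5}.
Read 'b': {q2, q3, q5} → {q0, q2, q5}.
Read 'a': {q0, q2, q5} → {q0, q2, q3, q5}.
Read 'a': {q0, q2, q3, q5} → {q0, q1, q2, q3, q5}.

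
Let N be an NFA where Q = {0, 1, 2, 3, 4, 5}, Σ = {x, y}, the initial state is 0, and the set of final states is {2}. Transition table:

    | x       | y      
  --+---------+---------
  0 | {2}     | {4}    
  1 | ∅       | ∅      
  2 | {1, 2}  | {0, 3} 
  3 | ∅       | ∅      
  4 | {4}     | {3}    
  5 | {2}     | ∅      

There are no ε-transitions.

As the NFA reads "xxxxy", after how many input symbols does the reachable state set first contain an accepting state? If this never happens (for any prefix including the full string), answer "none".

1

Start in {0}.
Read 'x': {0} → {2}.
None of the earlier sets intersect F, but {2} does.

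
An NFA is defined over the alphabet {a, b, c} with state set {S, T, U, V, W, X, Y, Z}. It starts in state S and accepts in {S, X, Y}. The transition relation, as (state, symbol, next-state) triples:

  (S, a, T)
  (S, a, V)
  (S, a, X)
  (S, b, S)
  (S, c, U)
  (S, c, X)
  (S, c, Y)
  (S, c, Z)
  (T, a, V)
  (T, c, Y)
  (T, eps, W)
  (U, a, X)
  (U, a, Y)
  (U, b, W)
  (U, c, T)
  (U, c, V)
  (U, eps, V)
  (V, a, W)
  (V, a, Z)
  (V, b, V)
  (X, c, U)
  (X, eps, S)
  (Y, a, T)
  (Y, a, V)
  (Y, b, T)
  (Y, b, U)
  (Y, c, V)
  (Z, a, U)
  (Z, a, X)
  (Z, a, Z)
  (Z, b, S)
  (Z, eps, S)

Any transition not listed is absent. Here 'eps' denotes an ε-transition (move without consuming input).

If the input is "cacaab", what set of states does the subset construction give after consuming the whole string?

{S, T, U, V, W}

Start in {S}.
Read 'c': S→{U, X, Y, Z}; union {U, X, Y, Z}; ε-closure = {S, U, V, X, Y, Z}.
Read 'a': S→{T, V, X}, U→{X, Y}, V→{W, Z}, X→∅, Y→{T, V}, Z→{U, X, Z}; union {T, U, V, W, X, Y, Z}; ε-closure = {S, T, U, V, W, X, Y, Z}.
Read 'c': S→{U, X, Y, Z}, T→{Y}, U→{T, V}, V→∅, W→∅, X→{U}, Y→{V}, Z→∅; union {T, U, V, X, Y, Z}; ε-closure = {S, T, U, V, W, X, Y, Z}.
Read 'a': S→{T, V, X}, T→{V}, U→{X, Y}, V→{W, Z}, W→∅, X→∅, Y→{T, V}, Z→{U, X, Z}; union {T, U, V, W, X, Y, Z}; ε-closure = {S, T, U, V, W, X, Y, Z}.
Read 'a': S→{T, V, X}, T→{V}, U→{X, Y}, V→{W, Z}, W→∅, X→∅, Y→{T, V}, Z→{U, X, Z}; union {T, U, V, W, X, Y, Z}; ε-closure = {S, T, U, V, W, X, Y, Z}.
Read 'b': S→{S}, T→∅, U→{W}, V→{V}, W→∅, X→∅, Y→{T, U}, Z→{S}; now {S, T, U, V, W}.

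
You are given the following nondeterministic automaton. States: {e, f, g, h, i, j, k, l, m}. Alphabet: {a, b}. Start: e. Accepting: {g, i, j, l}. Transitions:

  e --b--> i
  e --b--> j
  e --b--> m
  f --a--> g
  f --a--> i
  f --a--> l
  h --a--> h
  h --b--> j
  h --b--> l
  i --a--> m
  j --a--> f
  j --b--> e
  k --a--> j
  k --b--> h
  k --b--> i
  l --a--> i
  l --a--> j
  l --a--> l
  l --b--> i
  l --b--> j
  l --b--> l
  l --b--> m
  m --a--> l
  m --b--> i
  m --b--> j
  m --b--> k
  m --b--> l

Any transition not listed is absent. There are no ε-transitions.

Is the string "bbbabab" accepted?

Yes

Start in {e}.
Read 'b': {e} → {i, j, m}.
Read 'b': {i, j, m} → {e, i, j, k, l}.
Read 'b': {e, i, j, k, l} → {e, h, i, j, l, m}.
Read 'a': {e, h, i, j, l, m} → {f, h, i, j, l, m}.
Read 'b': {f, h, i, j, l, m} → {e, i, j, k, l, m}.
Read 'a': {e, i, j, k, l, m} → {f, i, j, l, m}.
Read 'b': {f, i, j, l, m} → {e, i, j, k, l, m}.
The final set {e, i, j, k, l, m} contains the accepting states i, j, l.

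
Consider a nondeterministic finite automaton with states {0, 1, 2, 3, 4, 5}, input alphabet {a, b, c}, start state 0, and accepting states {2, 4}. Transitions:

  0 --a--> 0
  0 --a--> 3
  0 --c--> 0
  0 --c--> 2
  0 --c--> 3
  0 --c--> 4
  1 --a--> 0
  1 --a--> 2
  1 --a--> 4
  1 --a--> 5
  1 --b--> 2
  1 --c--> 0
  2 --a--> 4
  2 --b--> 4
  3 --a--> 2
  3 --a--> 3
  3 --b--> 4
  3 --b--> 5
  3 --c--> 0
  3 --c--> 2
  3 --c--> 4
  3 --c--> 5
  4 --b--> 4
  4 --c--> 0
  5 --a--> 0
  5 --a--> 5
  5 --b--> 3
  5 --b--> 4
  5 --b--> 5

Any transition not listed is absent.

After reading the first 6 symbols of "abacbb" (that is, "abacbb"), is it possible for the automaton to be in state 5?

Start in {0}.
Read 'a': 0→{0, 3}; now {0, 3}.
Read 'b': 0→∅, 3→{4, 5}; now {4, 5}.
Read 'a': 4→∅, 5→{0, 5}; now {0, 5}.
Read 'c': 0→{0, 2, 3, 4}, 5→∅; now {0, 2, 3, 4}.
Read 'b': 0→∅, 2→{4}, 3→{4, 5}, 4→{4}; now {4, 5}.
Read 'b': 4→{4}, 5→{3, 4, 5}; now {3, 4, 5}.
State 5 is in {3, 4, 5}.

Yes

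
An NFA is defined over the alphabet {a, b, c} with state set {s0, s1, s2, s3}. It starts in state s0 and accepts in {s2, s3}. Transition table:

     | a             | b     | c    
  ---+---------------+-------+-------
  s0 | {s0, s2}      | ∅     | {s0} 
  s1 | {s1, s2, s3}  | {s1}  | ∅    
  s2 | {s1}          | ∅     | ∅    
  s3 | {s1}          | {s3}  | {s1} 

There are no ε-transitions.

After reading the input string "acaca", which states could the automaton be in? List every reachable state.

{s0, s2}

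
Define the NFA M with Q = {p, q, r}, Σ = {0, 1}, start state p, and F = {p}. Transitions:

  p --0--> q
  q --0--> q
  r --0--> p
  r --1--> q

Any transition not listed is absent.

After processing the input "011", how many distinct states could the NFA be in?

Start in {p}.
Read '0': {p} → {q}.
Read '1': {q} → ∅.
The set is empty and remains empty for the remaining 1 symbol.
That set has 0 states.

0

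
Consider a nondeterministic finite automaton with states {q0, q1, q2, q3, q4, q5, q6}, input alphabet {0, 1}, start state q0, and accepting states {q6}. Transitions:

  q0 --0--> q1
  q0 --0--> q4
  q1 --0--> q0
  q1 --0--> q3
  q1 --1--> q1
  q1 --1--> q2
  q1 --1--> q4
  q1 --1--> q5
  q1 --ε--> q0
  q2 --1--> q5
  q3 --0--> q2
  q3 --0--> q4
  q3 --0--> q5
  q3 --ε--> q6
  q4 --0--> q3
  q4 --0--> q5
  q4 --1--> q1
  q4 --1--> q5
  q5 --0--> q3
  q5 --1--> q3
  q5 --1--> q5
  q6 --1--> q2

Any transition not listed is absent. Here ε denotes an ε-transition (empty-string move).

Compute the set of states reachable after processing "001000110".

{q0, q1, q2, q3, q4, q5, q6}

Start in {q0}.
Read '0': {q0} → {q0, q1, q4}.
Read '0': {q0, q1, q4} → {q0, q1, q3, q4, q5, q6}.
Read '1': {q0, q1, q3, q4, q5, q6} → {q0, q1, q2, q3, q4, q5, q6}.
Read '0': {q0, q1, q2, q3, q4, q5, q6} → {q0, q1, q2, q3, q4, q5, q6}.
Read '0': {q0, q1, q2, q3, q4, q5, q6} → {q0, q1, q2, q3, q4, q5, q6}.
Read '0': {q0, q1, q2, q3, q4, q5, q6} → {q0, q1, q2, q3, q4, q5, q6}.
Read '1': {q0, q1, q2, q3, q4, q5, q6} → {q0, q1, q2, q3, q4, q5, q6}.
Read '1': {q0, q1, q2, q3, q4, q5, q6} → {q0, q1, q2, q3, q4, q5, q6}.
Read '0': {q0, q1, q2, q3, q4, q5, q6} → {q0, q1, q2, q3, q4, q5, q6}.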